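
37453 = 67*559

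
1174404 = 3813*308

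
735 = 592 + 143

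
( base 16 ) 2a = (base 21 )20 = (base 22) 1k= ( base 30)1c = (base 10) 42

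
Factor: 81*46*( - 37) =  - 2^1 *3^4*23^1*37^1 = - 137862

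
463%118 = 109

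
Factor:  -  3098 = - 2^1*1549^1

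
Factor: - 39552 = - 2^7*3^1*103^1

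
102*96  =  9792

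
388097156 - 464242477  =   - 76145321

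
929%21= 5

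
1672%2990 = 1672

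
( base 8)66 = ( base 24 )26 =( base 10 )54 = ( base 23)28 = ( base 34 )1k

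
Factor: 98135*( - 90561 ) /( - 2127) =5^1*19^1*709^( - 1)*1033^1 * 30187^1 = 2962401245/709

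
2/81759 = 2/81759= 0.00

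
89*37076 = 3299764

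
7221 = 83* 87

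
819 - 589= 230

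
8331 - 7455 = 876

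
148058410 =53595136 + 94463274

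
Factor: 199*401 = 79799 = 199^1* 401^1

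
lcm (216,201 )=14472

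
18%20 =18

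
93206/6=15534+1/3 = 15534.33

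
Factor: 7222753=43^1*167971^1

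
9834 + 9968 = 19802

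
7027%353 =320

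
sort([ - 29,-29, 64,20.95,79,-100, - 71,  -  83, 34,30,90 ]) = [-100, - 83,-71, - 29, - 29,20.95,30,34,64 , 79,90]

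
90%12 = 6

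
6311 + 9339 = 15650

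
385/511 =55/73 = 0.75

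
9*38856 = 349704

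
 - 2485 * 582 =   -  1446270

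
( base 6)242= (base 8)142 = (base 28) 3e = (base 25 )3n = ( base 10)98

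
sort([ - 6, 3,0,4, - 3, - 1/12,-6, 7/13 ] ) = [ - 6, - 6, - 3, - 1/12, 0,7/13,3,4]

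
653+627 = 1280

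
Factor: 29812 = 2^2*29^1*257^1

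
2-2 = 0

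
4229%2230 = 1999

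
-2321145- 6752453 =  - 9073598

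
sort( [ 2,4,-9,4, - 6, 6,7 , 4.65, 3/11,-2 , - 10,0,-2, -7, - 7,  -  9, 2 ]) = [ - 10,  -  9, - 9, - 7, - 7, - 6, - 2, - 2, 0, 3/11 , 2,  2,4, 4, 4.65, 6,  7] 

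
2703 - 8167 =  - 5464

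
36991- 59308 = - 22317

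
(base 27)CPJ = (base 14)3626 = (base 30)AEM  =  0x24E2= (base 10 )9442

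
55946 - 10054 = 45892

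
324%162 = 0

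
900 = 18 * 50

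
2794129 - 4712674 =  - 1918545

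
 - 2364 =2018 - 4382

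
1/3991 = 1/3991 = 0.00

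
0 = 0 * 35668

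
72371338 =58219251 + 14152087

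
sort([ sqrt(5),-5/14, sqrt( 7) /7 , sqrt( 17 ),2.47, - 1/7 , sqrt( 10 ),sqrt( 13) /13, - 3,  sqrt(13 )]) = [-3,-5/14, - 1/7, sqrt ( 13) /13, sqrt(7 ) /7,sqrt( 5),2.47 , sqrt(10) , sqrt (13 ) , sqrt( 17 )] 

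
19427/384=19427/384 = 50.59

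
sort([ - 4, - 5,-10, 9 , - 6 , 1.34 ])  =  [-10,-6 , - 5, - 4, 1.34,  9]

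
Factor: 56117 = 17^1*3301^1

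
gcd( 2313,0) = 2313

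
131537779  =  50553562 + 80984217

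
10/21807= 10/21807=0.00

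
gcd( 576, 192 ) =192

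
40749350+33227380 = 73976730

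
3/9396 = 1/3132 = 0.00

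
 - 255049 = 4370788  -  4625837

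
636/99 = 6+14/33 = 6.42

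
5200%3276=1924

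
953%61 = 38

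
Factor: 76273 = 89^1*857^1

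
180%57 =9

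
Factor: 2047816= 2^3*255977^1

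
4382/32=2191/16= 136.94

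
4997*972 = 4857084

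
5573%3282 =2291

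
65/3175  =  13/635= 0.02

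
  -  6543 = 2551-9094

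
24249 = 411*59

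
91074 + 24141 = 115215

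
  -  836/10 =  - 418/5 = -  83.60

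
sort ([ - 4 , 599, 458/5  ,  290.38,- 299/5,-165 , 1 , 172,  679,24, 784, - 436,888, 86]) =[ - 436 , - 165, -299/5, - 4,1,24 , 86,  458/5,172,  290.38, 599,679, 784, 888 ] 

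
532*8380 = 4458160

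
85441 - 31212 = 54229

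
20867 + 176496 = 197363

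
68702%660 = 62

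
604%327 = 277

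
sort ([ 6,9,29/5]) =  [ 29/5,6, 9 ] 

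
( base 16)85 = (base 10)133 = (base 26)53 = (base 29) 4h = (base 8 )205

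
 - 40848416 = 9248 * ( - 4417) 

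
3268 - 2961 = 307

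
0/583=0 =0.00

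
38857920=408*95240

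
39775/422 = 39775/422 = 94.25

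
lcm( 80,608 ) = 3040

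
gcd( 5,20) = 5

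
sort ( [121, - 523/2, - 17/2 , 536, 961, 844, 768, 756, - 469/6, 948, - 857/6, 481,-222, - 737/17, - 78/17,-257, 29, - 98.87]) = [ -523/2,-257, - 222, - 857/6 , - 98.87, - 469/6 , -737/17, - 17/2, - 78/17,29,121,481 , 536 , 756,768, 844, 948,  961 ]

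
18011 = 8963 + 9048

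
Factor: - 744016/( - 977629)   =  2^4*7^2*13^1*73^1*977629^ ( - 1) 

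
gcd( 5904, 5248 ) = 656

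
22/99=2/9 = 0.22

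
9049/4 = 2262 + 1/4 = 2262.25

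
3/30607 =3/30607= 0.00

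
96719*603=58321557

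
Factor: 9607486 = 2^1*7^1*113^1 * 6073^1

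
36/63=4/7=0.57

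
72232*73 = 5272936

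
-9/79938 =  - 1/8882  =  - 0.00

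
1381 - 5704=  -  4323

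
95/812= 95/812 =0.12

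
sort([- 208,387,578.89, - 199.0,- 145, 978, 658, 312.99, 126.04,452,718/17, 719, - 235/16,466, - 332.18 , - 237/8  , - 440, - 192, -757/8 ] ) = [ - 440, - 332.18, - 208,-199.0,- 192, - 145,  -  757/8 , - 237/8, - 235/16, 718/17, 126.04, 312.99, 387, 452,466, 578.89, 658, 719,  978 ]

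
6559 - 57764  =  -51205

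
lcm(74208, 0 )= 0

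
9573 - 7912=1661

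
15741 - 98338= - 82597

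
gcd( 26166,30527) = 4361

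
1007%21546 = 1007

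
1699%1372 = 327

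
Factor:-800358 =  - 2^1*3^1*13^1  *  31^1*331^1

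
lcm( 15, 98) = 1470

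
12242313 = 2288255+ 9954058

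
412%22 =16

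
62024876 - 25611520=36413356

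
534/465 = 1 + 23/155 = 1.15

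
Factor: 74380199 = 4919^1*15121^1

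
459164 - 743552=  -  284388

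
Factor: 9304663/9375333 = 3^( - 1)*11^( - 1)*41^1*43^( - 1)*6607^( - 1)*226943^1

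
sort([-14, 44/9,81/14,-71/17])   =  [- 14,-71/17, 44/9, 81/14]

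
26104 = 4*6526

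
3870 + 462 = 4332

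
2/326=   1/163 = 0.01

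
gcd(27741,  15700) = 1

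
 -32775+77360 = 44585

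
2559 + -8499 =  - 5940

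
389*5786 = 2250754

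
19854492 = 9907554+9946938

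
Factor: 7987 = 7^2* 163^1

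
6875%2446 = 1983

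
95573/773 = 123 + 494/773=   123.64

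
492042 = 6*82007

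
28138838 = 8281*3398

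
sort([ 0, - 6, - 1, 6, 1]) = [ - 6,  -  1, 0,1, 6 ] 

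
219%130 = 89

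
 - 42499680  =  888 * ( - 47860) 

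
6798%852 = 834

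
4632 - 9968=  - 5336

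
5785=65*89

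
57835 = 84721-26886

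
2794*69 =192786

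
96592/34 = 48296/17 = 2840.94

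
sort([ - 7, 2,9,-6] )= [ - 7, - 6, 2,9]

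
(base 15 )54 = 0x4f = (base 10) 79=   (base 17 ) 4b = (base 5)304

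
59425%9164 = 4441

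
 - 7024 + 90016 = 82992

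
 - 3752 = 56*( - 67) 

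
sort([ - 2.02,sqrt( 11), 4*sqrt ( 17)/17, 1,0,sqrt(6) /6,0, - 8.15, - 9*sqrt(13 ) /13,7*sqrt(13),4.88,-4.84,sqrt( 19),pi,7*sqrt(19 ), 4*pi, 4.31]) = [ - 8.15,-4.84, - 9*sqrt( 13)/13, - 2.02,0,0,sqrt(6)/6,4*sqrt( 17 )/17,  1,pi,sqrt( 11 ),  4.31,sqrt(19),4.88, 4*pi,7*sqrt(13 ),7*sqrt(19) ] 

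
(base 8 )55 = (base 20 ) 25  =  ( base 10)45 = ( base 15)30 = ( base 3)1200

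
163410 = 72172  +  91238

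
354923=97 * 3659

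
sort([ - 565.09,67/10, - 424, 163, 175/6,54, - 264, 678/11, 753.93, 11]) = [ - 565.09, - 424, - 264, 67/10, 11,175/6, 54,  678/11, 163,753.93] 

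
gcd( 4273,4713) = 1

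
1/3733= 1/3733 = 0.00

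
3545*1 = 3545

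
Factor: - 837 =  - 3^3*31^1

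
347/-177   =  -2 + 7/177 = -1.96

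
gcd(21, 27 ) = 3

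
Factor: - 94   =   - 2^1 *47^1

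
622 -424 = 198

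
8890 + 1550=10440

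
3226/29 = 3226/29= 111.24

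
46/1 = 46= 46.00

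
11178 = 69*162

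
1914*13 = 24882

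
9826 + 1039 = 10865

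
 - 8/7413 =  - 1+7405/7413 = - 0.00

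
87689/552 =158 + 473/552 = 158.86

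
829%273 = 10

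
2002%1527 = 475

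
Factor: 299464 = 2^3*  11^1*41^1*83^1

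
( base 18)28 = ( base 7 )62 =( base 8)54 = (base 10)44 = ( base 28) 1G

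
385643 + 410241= 795884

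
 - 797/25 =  - 32+3/25 = - 31.88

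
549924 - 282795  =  267129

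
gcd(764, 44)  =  4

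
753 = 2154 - 1401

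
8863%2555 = 1198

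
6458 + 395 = 6853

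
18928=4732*4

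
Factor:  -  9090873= - 3^5*11^1*19^1*179^1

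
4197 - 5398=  - 1201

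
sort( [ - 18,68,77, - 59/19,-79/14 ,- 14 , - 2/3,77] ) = [ - 18, - 14, - 79/14,-59/19, - 2/3, 68, 77, 77 ]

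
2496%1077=342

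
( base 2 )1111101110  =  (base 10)1006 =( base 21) 25j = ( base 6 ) 4354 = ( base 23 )1KH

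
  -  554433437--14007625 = -540425812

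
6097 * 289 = 1762033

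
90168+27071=117239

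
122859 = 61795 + 61064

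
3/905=3/905 = 0.00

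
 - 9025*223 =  - 2012575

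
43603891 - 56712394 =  - 13108503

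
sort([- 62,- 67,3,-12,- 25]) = [  -  67, - 62, - 25, - 12,3 ]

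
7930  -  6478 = 1452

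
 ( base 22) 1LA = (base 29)13S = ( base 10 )956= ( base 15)43b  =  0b1110111100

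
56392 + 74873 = 131265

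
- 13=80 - 93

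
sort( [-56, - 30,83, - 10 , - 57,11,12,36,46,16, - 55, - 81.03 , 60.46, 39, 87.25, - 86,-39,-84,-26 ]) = [ - 86, - 84, - 81.03, - 57 , - 56,-55, - 39, - 30, -26, - 10, 11,12,16, 36, 39, 46,60.46, 83,87.25]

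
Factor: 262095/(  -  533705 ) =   -  3^1*101^1 * 617^( - 1 ) = - 303/617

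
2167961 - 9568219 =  - 7400258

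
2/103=2/103 = 0.02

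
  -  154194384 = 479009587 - 633203971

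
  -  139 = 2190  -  2329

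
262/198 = 131/99 = 1.32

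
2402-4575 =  - 2173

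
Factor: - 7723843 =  - 7723843^1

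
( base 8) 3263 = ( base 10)1715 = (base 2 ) 11010110011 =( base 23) 35D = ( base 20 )45f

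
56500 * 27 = 1525500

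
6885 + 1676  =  8561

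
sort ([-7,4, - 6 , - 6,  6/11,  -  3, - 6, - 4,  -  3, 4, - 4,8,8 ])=[-7,-6,- 6, - 6, - 4 , - 4, - 3,-3, 6/11,4 , 4,8,  8 ]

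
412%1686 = 412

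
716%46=26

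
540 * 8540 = 4611600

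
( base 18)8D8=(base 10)2834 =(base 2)101100010010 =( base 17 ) 9DC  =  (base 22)5ii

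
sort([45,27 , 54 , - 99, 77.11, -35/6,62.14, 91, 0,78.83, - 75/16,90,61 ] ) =[ - 99, - 35/6, - 75/16,0,27,45,54, 61,62.14,77.11,78.83,90,91] 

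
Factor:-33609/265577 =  - 51/403 = -  3^1*13^(-1)*17^1 * 31^(-1)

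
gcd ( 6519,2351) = 1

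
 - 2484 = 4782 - 7266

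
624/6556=156/1639 = 0.10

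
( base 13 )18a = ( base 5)2113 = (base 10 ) 283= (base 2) 100011011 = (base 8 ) 433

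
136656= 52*2628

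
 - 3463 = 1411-4874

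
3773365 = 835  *4519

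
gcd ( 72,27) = 9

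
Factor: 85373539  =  23^1*3711893^1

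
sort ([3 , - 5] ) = [ - 5, 3]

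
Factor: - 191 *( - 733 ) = 191^1*733^1 = 140003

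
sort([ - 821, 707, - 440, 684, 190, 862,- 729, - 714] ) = [-821,-729, - 714,  -  440,  190 , 684,707,862]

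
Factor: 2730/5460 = 1/2  =  2^( - 1 ) 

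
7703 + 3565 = 11268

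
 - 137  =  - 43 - 94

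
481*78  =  37518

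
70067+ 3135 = 73202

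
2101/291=7 + 64/291 =7.22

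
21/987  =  1/47 = 0.02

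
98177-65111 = 33066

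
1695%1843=1695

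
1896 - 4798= - 2902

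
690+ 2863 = 3553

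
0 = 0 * 74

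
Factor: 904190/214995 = 2^1 * 3^(-1 )*7^1 * 11^( - 1) * 1303^ ( - 1)*12917^1 = 180838/42999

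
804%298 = 208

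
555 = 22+533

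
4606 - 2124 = 2482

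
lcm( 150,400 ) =1200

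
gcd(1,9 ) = 1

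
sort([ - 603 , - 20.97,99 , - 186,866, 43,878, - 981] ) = [-981, - 603,-186, - 20.97,  43, 99,866,878]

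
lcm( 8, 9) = 72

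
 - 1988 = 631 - 2619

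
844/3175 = 844/3175   =  0.27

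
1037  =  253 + 784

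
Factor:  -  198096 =  -  2^4 * 3^1*4127^1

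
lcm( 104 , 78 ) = 312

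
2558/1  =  2558 = 2558.00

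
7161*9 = 64449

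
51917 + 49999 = 101916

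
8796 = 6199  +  2597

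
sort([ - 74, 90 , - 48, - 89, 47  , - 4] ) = [-89, - 74,  -  48 ,  -  4,47, 90 ] 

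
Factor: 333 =3^2 * 37^1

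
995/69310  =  199/13862 = 0.01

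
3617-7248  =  -3631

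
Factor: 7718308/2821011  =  2^2*3^(-1) * 13^1*79^ ( - 1)*11903^( - 1) * 148429^1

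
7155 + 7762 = 14917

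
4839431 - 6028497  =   - 1189066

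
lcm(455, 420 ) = 5460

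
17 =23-6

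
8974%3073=2828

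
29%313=29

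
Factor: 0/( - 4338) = 0^1=0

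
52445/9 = 5827 + 2/9 = 5827.22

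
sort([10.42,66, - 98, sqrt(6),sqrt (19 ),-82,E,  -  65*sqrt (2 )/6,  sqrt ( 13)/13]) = [ - 98,  -  82,-65*sqrt(2)/6,sqrt(13)/13,sqrt( 6), E,sqrt(19),10.42,66 ]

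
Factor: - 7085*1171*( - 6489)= 3^2*5^1*7^1*13^1* 103^1*109^1 * 1171^1 = 53836215615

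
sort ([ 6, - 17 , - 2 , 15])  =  [ - 17, - 2,6, 15]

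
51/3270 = 17/1090 = 0.02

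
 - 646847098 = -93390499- 553456599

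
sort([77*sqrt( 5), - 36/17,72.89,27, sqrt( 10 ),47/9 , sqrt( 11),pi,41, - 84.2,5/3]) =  [-84.2, - 36/17,5/3,  pi,sqrt( 10),sqrt( 11 ), 47/9,27 , 41,72.89, 77*sqrt (5 )]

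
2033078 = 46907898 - 44874820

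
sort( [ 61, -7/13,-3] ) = [ - 3, - 7/13, 61 ]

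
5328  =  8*666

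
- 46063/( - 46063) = 1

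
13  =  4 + 9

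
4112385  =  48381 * 85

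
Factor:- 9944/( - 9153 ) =2^3*3^( - 4)*11^1 =88/81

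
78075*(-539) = -42082425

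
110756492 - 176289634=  - 65533142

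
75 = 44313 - 44238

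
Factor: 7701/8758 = 2^ ( - 1)*3^1*17^1 *29^(  -  1 ) =51/58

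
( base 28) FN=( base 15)1E8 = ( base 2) 110111011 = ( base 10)443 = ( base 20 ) 123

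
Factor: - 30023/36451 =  - 7^1* 4289^1 * 36451^( - 1)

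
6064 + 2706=8770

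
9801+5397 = 15198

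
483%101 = 79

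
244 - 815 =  - 571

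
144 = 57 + 87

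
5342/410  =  13 +6/205 = 13.03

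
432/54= 8=8.00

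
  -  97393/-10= 97393/10 = 9739.30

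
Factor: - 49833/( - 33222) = 3/2  =  2^( - 1)*3^1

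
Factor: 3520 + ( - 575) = 5^1*19^1*31^1= 2945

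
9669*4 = 38676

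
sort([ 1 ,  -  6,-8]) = [ - 8, - 6, 1 ]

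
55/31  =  55/31 = 1.77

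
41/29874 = 41/29874 = 0.00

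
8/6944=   1/868 =0.00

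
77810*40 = 3112400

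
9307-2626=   6681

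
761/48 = 761/48 = 15.85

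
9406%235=6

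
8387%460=107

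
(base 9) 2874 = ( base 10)2173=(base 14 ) B13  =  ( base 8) 4175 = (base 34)1TV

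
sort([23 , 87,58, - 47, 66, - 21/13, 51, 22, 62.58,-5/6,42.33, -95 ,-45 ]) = [ -95, - 47, - 45,-21/13, - 5/6,22, 23, 42.33, 51,  58,  62.58, 66, 87]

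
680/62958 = 340/31479  =  0.01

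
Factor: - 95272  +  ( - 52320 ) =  - 2^3*19^1*971^1 = -  147592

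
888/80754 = 148/13459=0.01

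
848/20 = 212/5=42.40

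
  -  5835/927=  - 1945/309 = -  6.29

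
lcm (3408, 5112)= 10224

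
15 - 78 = -63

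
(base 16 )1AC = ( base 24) hk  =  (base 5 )3203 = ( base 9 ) 525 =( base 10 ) 428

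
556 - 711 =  - 155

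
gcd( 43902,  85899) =3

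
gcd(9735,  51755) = 55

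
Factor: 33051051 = 3^3*11^1*19^1*5857^1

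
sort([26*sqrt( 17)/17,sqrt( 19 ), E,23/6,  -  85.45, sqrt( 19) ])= [-85.45, E,23/6, sqrt( 19),sqrt( 19), 26 * sqrt(17)/17]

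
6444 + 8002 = 14446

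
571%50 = 21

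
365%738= 365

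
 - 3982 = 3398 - 7380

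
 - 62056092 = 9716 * ( - 6387 ) 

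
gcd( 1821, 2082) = 3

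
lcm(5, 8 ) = 40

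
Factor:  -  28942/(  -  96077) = 998/3313 = 2^1*499^1 *3313^ ( - 1) 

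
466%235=231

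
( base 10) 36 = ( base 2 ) 100100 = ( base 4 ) 210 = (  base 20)1g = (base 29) 17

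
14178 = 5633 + 8545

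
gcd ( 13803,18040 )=1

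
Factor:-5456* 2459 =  - 2^4*11^1*31^1 *2459^1 = - 13416304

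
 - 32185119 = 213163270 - 245348389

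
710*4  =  2840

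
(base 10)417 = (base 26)G1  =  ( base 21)JI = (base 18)153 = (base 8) 641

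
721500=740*975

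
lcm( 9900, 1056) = 79200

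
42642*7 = 298494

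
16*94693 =1515088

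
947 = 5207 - 4260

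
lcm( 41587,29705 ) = 207935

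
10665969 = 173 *61653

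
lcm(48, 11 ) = 528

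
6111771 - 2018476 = 4093295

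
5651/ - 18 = -314 + 1/18   =  -313.94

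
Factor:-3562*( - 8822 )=2^2*11^1*13^1*  137^1*401^1=31423964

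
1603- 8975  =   - 7372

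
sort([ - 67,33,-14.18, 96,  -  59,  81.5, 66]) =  [ - 67, - 59, - 14.18, 33,66, 81.5,96] 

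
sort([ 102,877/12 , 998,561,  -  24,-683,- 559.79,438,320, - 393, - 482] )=[ - 683, - 559.79, - 482, - 393,-24,877/12,102,320,438 , 561,998 ] 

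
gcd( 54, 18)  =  18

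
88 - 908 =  - 820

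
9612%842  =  350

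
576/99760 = 36/6235 = 0.01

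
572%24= 20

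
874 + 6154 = 7028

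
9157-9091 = 66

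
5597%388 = 165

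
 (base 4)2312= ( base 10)182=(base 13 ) 110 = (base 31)5r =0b10110110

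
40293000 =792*50875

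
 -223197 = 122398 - 345595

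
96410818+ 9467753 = 105878571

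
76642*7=536494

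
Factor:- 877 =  - 877^1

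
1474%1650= 1474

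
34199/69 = 34199/69 = 495.64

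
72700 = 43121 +29579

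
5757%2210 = 1337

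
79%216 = 79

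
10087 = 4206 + 5881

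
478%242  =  236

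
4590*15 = 68850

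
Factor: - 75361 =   -  11^1 * 13^1* 17^1 * 31^1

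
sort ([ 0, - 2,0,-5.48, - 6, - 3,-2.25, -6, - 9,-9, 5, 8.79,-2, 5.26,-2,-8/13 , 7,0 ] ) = [  -  9,- 9, - 6, - 6, - 5.48, - 3,-2.25, - 2,-2, - 2 ,-8/13,0,0, 0, 5,5.26,7  ,  8.79] 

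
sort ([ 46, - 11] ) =[ - 11, 46 ] 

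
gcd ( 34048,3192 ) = 1064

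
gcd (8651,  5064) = 211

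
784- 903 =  - 119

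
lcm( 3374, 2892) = 20244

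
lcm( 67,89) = 5963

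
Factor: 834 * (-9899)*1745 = - 14406311670= - 2^1*  3^1*5^1*19^1*139^1*349^1*521^1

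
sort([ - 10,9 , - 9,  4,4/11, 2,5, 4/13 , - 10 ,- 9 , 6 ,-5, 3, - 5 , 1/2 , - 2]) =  [-10, - 10 , - 9 , - 9,-5, - 5, - 2,4/13,4/11,1/2,2,3 , 4,5, 6, 9]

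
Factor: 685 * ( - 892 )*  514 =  -314064280 = - 2^3*5^1*137^1 * 223^1*257^1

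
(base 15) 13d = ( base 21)da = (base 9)344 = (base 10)283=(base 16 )11b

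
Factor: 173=173^1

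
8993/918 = 529/54 = 9.80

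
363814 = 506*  719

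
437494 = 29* 15086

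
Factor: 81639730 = 2^1  *  5^1* 577^1*14149^1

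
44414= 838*53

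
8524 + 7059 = 15583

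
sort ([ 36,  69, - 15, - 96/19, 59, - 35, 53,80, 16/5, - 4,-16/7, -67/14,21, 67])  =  [ - 35 , - 15,-96/19, - 67/14 , - 4, - 16/7,16/5, 21,36, 53, 59, 67,69, 80]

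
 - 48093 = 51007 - 99100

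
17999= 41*439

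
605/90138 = 605/90138  =  0.01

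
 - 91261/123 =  - 742 + 5/123 = - 741.96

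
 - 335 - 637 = - 972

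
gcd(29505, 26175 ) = 15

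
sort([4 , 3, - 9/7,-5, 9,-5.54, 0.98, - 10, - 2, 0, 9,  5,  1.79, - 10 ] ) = [ - 10, - 10, - 5.54, - 5, - 2,  -  9/7, 0,0.98, 1.79, 3, 4, 5, 9,9 ] 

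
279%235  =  44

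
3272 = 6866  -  3594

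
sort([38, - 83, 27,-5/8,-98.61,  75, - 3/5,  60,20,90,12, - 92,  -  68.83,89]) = [  -  98.61,-92, - 83, - 68.83,-5/8, - 3/5 , 12, 20,  27,38,60,75, 89  ,  90 ] 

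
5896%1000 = 896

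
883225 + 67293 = 950518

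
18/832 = 9/416 = 0.02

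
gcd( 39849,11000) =1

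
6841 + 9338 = 16179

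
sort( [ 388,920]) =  [388, 920]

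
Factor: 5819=11^1*23^2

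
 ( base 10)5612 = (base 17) 1272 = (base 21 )CF5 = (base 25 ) 8oc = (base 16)15EC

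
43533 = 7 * 6219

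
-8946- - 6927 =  - 2019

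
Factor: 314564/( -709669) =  - 2^2*41^( - 1 )*911^( - 1 )*4139^1 = - 16556/37351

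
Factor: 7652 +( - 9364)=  - 1712 = - 2^4*107^1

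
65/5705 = 13/1141 = 0.01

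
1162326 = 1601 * 726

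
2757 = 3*919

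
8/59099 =8/59099 = 0.00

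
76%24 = 4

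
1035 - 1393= -358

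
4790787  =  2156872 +2633915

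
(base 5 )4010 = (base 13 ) 2CB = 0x1F9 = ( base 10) 505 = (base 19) 17B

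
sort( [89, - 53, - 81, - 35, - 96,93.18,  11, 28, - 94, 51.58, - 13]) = [-96, - 94, - 81, - 53, - 35, - 13,  11,28,51.58, 89,93.18]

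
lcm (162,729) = 1458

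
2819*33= 93027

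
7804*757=5907628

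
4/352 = 1/88= 0.01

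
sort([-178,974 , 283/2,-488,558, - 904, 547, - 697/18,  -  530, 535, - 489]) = [ - 904, - 530, - 489, - 488,-178, - 697/18,283/2, 535,  547,558,  974]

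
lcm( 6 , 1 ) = 6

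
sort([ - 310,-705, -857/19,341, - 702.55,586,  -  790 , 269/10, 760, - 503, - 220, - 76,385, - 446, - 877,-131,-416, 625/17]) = [ - 877, - 790 , - 705 , - 702.55, - 503, - 446 , - 416, - 310 , - 220, - 131,-76, - 857/19, 269/10,625/17 , 341, 385, 586,760]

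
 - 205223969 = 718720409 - 923944378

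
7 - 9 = -2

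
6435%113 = 107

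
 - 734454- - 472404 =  - 262050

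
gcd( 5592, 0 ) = 5592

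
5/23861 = 5/23861 = 0.00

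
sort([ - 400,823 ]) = [ - 400,  823]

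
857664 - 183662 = 674002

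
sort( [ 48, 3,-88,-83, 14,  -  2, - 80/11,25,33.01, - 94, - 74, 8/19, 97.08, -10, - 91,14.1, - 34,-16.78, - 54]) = [ - 94, - 91, -88, - 83, - 74,-54, - 34, - 16.78, - 10, - 80/11, - 2, 8/19,3, 14  ,  14.1, 25,33.01, 48, 97.08]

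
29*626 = 18154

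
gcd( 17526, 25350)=6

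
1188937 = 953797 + 235140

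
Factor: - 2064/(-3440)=3^1 * 5^(-1 )= 3/5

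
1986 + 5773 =7759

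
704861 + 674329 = 1379190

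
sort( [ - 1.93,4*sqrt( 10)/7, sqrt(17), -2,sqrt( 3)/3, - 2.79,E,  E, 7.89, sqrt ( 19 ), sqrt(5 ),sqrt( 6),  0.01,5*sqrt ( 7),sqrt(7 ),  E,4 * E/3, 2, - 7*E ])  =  [-7*E, - 2.79,-2, - 1.93, 0.01 , sqrt( 3)/3, 4 * sqrt (10)/7 , 2,  sqrt(5 ), sqrt(6) , sqrt(7 ) , E , E, E, 4*E/3, sqrt(17), sqrt(19), 7.89,5*sqrt ( 7)]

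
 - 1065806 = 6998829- 8064635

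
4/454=2/227   =  0.01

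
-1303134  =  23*( - 56658 )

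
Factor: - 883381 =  - 457^1*1933^1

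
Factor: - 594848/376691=-2^5*7^( - 1)*29^1 * 641^1*53813^( - 1)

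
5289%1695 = 204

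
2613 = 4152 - 1539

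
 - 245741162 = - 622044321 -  - 376303159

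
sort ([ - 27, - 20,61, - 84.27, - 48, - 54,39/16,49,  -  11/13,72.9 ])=[-84.27, - 54, - 48,-27, - 20, - 11/13, 39/16, 49, 61,72.9 ]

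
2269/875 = 2+519/875 = 2.59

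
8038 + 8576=16614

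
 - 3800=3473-7273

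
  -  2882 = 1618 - 4500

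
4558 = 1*4558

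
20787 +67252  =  88039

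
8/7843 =8/7843  =  0.00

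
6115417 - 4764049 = 1351368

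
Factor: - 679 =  - 7^1*97^1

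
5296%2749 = 2547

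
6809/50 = 136+9/50 = 136.18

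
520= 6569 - 6049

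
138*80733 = 11141154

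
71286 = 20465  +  50821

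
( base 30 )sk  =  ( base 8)1534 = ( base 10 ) 860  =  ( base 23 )1E9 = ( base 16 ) 35c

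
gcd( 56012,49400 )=76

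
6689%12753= 6689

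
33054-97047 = - 63993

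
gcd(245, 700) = 35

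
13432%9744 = 3688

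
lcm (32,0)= 0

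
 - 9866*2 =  - 19732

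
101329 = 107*947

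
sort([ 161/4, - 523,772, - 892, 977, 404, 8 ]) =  [ - 892, - 523,8,161/4 , 404, 772, 977]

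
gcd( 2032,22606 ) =254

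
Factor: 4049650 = 2^1 * 5^2*11^1 * 37^1*199^1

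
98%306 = 98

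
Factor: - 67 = - 67^1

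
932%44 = 8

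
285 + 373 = 658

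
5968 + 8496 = 14464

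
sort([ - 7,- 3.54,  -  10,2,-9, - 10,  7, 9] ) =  [-10, - 10,-9,  -  7 ,  -  3.54,2,7,  9] 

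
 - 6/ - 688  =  3/344 = 0.01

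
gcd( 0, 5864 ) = 5864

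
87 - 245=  - 158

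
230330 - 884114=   -653784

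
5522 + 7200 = 12722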